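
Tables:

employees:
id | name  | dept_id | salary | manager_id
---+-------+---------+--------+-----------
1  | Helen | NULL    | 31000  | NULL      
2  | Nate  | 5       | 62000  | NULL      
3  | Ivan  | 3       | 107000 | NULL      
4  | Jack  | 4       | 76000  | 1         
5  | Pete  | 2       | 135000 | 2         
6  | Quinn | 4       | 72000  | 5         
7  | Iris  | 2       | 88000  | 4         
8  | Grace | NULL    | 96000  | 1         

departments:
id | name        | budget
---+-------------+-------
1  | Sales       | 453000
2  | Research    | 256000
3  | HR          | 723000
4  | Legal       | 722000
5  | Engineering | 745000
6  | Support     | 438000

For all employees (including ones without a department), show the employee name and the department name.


LEFT JOIN keeps every row from employees (the left table); where dept_id has no match in departments, the department columns become NULL. Walk through each employee:
  - employee 1 (Helen): dept_id=NULL, no match -> kept with NULL
  - employee 2 (Nate): dept_id=5 -> matches Engineering
  - employee 3 (Ivan): dept_id=3 -> matches HR
  - employee 4 (Jack): dept_id=4 -> matches Legal
  - employee 5 (Pete): dept_id=2 -> matches Research
  - employee 6 (Quinn): dept_id=4 -> matches Legal
  - employee 7 (Iris): dept_id=2 -> matches Research
  - employee 8 (Grace): dept_id=NULL, no match -> kept with NULL
All 8 rows appear; 2 have NULL department.

SQL:
SELECT a.name, b.name AS department
FROM employees a
LEFT JOIN departments b ON a.dept_id = b.id

Result:
name  | department 
------+------------
Helen | NULL       
Nate  | Engineering
Ivan  | HR         
Jack  | Legal      
Pete  | Research   
Quinn | Legal      
Iris  | Research   
Grace | NULL       


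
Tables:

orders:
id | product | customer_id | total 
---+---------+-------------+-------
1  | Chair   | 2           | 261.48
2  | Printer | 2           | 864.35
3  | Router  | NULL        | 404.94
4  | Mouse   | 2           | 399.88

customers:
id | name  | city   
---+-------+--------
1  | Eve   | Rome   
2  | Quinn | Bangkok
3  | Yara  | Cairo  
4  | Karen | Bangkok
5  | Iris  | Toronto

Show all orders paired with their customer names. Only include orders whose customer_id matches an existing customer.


INNER JOIN keeps only orders rows whose customer_id matches an id in customers. Walk through each order:
  - order 1 (Chair): customer_id=2 -> matches Quinn
  - order 2 (Printer): customer_id=2 -> matches Quinn
  - order 3 (Router): customer_id=NULL, no match -> dropped
  - order 4 (Mouse): customer_id=2 -> matches Quinn
So 1 of 4 rows is dropped.

SQL:
SELECT a.product, b.name AS customer
FROM orders a
INNER JOIN customers b ON a.customer_id = b.id

Result:
product | customer
--------+---------
Chair   | Quinn   
Printer | Quinn   
Mouse   | Quinn   


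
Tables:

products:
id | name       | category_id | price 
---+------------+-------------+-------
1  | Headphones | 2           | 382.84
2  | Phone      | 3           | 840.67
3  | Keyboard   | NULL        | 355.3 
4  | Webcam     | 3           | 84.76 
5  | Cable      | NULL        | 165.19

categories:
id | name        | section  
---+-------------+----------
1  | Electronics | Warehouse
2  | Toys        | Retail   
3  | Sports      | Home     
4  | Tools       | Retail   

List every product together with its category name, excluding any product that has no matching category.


INNER JOIN keeps only products rows whose category_id matches an id in categories. Walk through each product:
  - product 1 (Headphones): category_id=2 -> matches Toys
  - product 2 (Phone): category_id=3 -> matches Sports
  - product 3 (Keyboard): category_id=NULL, no match -> dropped
  - product 4 (Webcam): category_id=3 -> matches Sports
  - product 5 (Cable): category_id=NULL, no match -> dropped
So 2 of 5 rows are dropped.

SQL:
SELECT a.name, b.name AS category
FROM products a
INNER JOIN categories b ON a.category_id = b.id

Result:
name       | category
-----------+---------
Headphones | Toys    
Phone      | Sports  
Webcam     | Sports  


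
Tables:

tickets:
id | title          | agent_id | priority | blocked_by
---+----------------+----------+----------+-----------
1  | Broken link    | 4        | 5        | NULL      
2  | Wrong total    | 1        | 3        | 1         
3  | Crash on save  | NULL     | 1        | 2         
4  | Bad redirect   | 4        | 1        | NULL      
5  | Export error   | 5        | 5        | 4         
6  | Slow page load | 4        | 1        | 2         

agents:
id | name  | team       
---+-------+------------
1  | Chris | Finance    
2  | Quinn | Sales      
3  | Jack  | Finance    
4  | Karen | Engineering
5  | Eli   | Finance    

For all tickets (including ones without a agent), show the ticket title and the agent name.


LEFT JOIN keeps every row from tickets (the left table); where agent_id has no match in agents, the agent columns become NULL. Walk through each ticket:
  - ticket 1 (Broken link): agent_id=4 -> matches Karen
  - ticket 2 (Wrong total): agent_id=1 -> matches Chris
  - ticket 3 (Crash on save): agent_id=NULL, no match -> kept with NULL
  - ticket 4 (Bad redirect): agent_id=4 -> matches Karen
  - ticket 5 (Export error): agent_id=5 -> matches Eli
  - ticket 6 (Slow page load): agent_id=4 -> matches Karen
All 6 rows appear; 1 has NULL agent.

SQL:
SELECT a.title, b.name AS agent
FROM tickets a
LEFT JOIN agents b ON a.agent_id = b.id

Result:
title          | agent
---------------+------
Broken link    | Karen
Wrong total    | Chris
Crash on save  | NULL 
Bad redirect   | Karen
Export error   | Eli  
Slow page load | Karen


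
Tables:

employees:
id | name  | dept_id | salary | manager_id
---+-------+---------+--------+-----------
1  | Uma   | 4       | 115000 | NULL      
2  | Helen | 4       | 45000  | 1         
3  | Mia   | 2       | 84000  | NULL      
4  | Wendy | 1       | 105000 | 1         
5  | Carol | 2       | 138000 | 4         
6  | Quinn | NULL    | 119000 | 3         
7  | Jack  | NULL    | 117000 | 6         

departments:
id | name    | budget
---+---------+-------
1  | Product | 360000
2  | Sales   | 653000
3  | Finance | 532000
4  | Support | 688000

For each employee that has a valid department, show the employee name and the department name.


INNER JOIN keeps only employees rows whose dept_id matches an id in departments. Walk through each employee:
  - employee 1 (Uma): dept_id=4 -> matches Support
  - employee 2 (Helen): dept_id=4 -> matches Support
  - employee 3 (Mia): dept_id=2 -> matches Sales
  - employee 4 (Wendy): dept_id=1 -> matches Product
  - employee 5 (Carol): dept_id=2 -> matches Sales
  - employee 6 (Quinn): dept_id=NULL, no match -> dropped
  - employee 7 (Jack): dept_id=NULL, no match -> dropped
So 2 of 7 rows are dropped.

SQL:
SELECT a.name, b.name AS department
FROM employees a
INNER JOIN departments b ON a.dept_id = b.id

Result:
name  | department
------+-----------
Uma   | Support   
Helen | Support   
Mia   | Sales     
Wendy | Product   
Carol | Sales     


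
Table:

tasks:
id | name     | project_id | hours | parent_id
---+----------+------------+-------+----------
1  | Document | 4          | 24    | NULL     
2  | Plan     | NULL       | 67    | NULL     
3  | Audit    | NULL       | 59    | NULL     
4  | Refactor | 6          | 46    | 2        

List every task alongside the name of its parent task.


This is a self-join: tasks is joined to a second copy of itself, matching each row's parent_id to another row's id. Use LEFT JOIN so rows with parent_id=NULL are kept.
  - task 1 (Document): parent_id=NULL -> NULL
  - task 2 (Plan): parent_id=NULL -> NULL
  - task 3 (Audit): parent_id=NULL -> NULL
  - task 4 (Refactor): parent_id=2 -> Plan

SQL:
SELECT a.name AS item, b.name AS parent
FROM tasks a
LEFT JOIN tasks b ON a.parent_id = b.id

Result:
item     | parent
---------+-------
Document | NULL  
Plan     | NULL  
Audit    | NULL  
Refactor | Plan  


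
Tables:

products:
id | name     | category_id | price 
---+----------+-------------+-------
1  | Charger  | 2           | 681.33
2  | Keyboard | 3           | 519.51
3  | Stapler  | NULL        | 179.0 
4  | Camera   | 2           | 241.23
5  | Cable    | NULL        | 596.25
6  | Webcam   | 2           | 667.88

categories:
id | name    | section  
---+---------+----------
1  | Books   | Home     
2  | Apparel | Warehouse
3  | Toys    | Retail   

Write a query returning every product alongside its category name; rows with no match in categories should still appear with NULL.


LEFT JOIN keeps every row from products (the left table); where category_id has no match in categories, the category columns become NULL. Walk through each product:
  - product 1 (Charger): category_id=2 -> matches Apparel
  - product 2 (Keyboard): category_id=3 -> matches Toys
  - product 3 (Stapler): category_id=NULL, no match -> kept with NULL
  - product 4 (Camera): category_id=2 -> matches Apparel
  - product 5 (Cable): category_id=NULL, no match -> kept with NULL
  - product 6 (Webcam): category_id=2 -> matches Apparel
All 6 rows appear; 2 have NULL category.

SQL:
SELECT a.name, b.name AS category
FROM products a
LEFT JOIN categories b ON a.category_id = b.id

Result:
name     | category
---------+---------
Charger  | Apparel 
Keyboard | Toys    
Stapler  | NULL    
Camera   | Apparel 
Cable    | NULL    
Webcam   | Apparel 


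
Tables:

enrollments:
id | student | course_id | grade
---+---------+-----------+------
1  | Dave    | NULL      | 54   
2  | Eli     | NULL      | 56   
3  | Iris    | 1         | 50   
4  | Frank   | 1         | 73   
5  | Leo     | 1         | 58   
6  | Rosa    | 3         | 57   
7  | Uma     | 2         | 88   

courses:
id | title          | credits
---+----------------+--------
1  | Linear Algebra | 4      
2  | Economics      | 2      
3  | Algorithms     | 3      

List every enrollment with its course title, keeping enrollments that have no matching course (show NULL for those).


LEFT JOIN keeps every row from enrollments (the left table); where course_id has no match in courses, the course columns become NULL. Walk through each enrollment:
  - enrollment 1 (Dave): course_id=NULL, no match -> kept with NULL
  - enrollment 2 (Eli): course_id=NULL, no match -> kept with NULL
  - enrollment 3 (Iris): course_id=1 -> matches Linear Algebra
  - enrollment 4 (Frank): course_id=1 -> matches Linear Algebra
  - enrollment 5 (Leo): course_id=1 -> matches Linear Algebra
  - enrollment 6 (Rosa): course_id=3 -> matches Algorithms
  - enrollment 7 (Uma): course_id=2 -> matches Economics
All 7 rows appear; 2 have NULL course.

SQL:
SELECT a.student, b.title AS course
FROM enrollments a
LEFT JOIN courses b ON a.course_id = b.id

Result:
student | course        
--------+---------------
Dave    | NULL          
Eli     | NULL          
Iris    | Linear Algebra
Frank   | Linear Algebra
Leo     | Linear Algebra
Rosa    | Algorithms    
Uma     | Economics     


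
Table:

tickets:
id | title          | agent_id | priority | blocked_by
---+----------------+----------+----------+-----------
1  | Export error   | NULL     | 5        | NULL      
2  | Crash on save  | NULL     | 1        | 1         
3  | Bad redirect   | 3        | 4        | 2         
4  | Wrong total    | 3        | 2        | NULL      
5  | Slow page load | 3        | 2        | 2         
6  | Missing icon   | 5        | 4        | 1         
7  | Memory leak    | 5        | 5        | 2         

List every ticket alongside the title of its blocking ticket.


This is a self-join: tickets is joined to a second copy of itself, matching each row's blocked_by to another row's id. Use LEFT JOIN so rows with blocked_by=NULL are kept.
  - ticket 1 (Export error): blocked_by=NULL -> NULL
  - ticket 2 (Crash on save): blocked_by=1 -> Export error
  - ticket 3 (Bad redirect): blocked_by=2 -> Crash on save
  - ticket 4 (Wrong total): blocked_by=NULL -> NULL
  - ticket 5 (Slow page load): blocked_by=2 -> Crash on save
  - ticket 6 (Missing icon): blocked_by=1 -> Export error
  - ticket 7 (Memory leak): blocked_by=2 -> Crash on save

SQL:
SELECT a.title AS item, b.title AS blocked_by
FROM tickets a
LEFT JOIN tickets b ON a.blocked_by = b.id

Result:
item           | blocked_by   
---------------+--------------
Export error   | NULL         
Crash on save  | Export error 
Bad redirect   | Crash on save
Wrong total    | NULL         
Slow page load | Crash on save
Missing icon   | Export error 
Memory leak    | Crash on save


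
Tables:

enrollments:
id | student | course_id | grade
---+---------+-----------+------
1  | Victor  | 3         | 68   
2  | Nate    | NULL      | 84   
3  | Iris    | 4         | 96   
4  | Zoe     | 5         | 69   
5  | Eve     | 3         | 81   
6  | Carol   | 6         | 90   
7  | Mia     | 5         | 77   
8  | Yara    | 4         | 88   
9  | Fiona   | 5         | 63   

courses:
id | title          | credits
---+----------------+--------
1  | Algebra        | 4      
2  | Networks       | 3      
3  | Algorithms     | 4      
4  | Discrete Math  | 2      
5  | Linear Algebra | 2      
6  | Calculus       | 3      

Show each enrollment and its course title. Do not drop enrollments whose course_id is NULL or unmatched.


LEFT JOIN keeps every row from enrollments (the left table); where course_id has no match in courses, the course columns become NULL. Walk through each enrollment:
  - enrollment 1 (Victor): course_id=3 -> matches Algorithms
  - enrollment 2 (Nate): course_id=NULL, no match -> kept with NULL
  - enrollment 3 (Iris): course_id=4 -> matches Discrete Math
  - enrollment 4 (Zoe): course_id=5 -> matches Linear Algebra
  - enrollment 5 (Eve): course_id=3 -> matches Algorithms
  - enrollment 6 (Carol): course_id=6 -> matches Calculus
  - enrollment 7 (Mia): course_id=5 -> matches Linear Algebra
  - enrollment 8 (Yara): course_id=4 -> matches Discrete Math
  - enrollment 9 (Fiona): course_id=5 -> matches Linear Algebra
All 9 rows appear; 1 has NULL course.

SQL:
SELECT a.student, b.title AS course
FROM enrollments a
LEFT JOIN courses b ON a.course_id = b.id

Result:
student | course        
--------+---------------
Victor  | Algorithms    
Nate    | NULL          
Iris    | Discrete Math 
Zoe     | Linear Algebra
Eve     | Algorithms    
Carol   | Calculus      
Mia     | Linear Algebra
Yara    | Discrete Math 
Fiona   | Linear Algebra


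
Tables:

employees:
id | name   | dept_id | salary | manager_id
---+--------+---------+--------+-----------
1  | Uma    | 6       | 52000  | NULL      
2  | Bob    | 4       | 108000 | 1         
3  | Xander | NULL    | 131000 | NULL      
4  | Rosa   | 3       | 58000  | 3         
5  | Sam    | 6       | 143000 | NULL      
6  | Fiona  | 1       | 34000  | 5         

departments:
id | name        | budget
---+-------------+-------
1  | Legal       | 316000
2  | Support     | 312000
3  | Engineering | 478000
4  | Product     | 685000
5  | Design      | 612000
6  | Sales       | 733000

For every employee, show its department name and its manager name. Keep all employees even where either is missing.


Two LEFT JOINs from the same base table employees: one to departments via dept_id, one to employees itself via manager_id. Both are LEFT so every employee is preserved.
Match against departments:
  - employee 1 (Uma): dept_id=6 -> matches Sales
  - employee 2 (Bob): dept_id=4 -> matches Product
  - employee 3 (Xander): dept_id=NULL, no match -> kept with NULL
  - employee 4 (Rosa): dept_id=3 -> matches Engineering
  - employee 5 (Sam): dept_id=6 -> matches Sales
  - employee 6 (Fiona): dept_id=1 -> matches Legal
Match against employees (self):
  - employee 1 (Uma): manager_id=NULL -> NULL
  - employee 2 (Bob): manager_id=1 -> Uma
  - employee 3 (Xander): manager_id=NULL -> NULL
  - employee 4 (Rosa): manager_id=3 -> Xander
  - employee 5 (Sam): manager_id=NULL -> NULL
  - employee 6 (Fiona): manager_id=5 -> Sam

SQL:
SELECT a.name, b.name AS department, c.name AS manager
FROM employees a
LEFT JOIN departments b ON a.dept_id = b.id
LEFT JOIN employees c ON a.manager_id = c.id

Result:
name   | department  | manager
-------+-------------+--------
Uma    | Sales       | NULL   
Bob    | Product     | Uma    
Xander | NULL        | NULL   
Rosa   | Engineering | Xander 
Sam    | Sales       | NULL   
Fiona  | Legal       | Sam    


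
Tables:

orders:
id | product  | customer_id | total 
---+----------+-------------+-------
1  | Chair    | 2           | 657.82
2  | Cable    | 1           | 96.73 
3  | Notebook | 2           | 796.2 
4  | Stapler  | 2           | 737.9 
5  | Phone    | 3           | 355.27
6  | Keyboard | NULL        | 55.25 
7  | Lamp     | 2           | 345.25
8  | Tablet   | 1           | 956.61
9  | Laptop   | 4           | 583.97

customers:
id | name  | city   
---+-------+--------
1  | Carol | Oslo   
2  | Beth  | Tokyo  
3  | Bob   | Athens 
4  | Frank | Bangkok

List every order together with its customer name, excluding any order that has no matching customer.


INNER JOIN keeps only orders rows whose customer_id matches an id in customers. Walk through each order:
  - order 1 (Chair): customer_id=2 -> matches Beth
  - order 2 (Cable): customer_id=1 -> matches Carol
  - order 3 (Notebook): customer_id=2 -> matches Beth
  - order 4 (Stapler): customer_id=2 -> matches Beth
  - order 5 (Phone): customer_id=3 -> matches Bob
  - order 6 (Keyboard): customer_id=NULL, no match -> dropped
  - order 7 (Lamp): customer_id=2 -> matches Beth
  - order 8 (Tablet): customer_id=1 -> matches Carol
  - order 9 (Laptop): customer_id=4 -> matches Frank
So 1 of 9 rows is dropped.

SQL:
SELECT a.product, b.name AS customer
FROM orders a
INNER JOIN customers b ON a.customer_id = b.id

Result:
product  | customer
---------+---------
Chair    | Beth    
Cable    | Carol   
Notebook | Beth    
Stapler  | Beth    
Phone    | Bob     
Lamp     | Beth    
Tablet   | Carol   
Laptop   | Frank   


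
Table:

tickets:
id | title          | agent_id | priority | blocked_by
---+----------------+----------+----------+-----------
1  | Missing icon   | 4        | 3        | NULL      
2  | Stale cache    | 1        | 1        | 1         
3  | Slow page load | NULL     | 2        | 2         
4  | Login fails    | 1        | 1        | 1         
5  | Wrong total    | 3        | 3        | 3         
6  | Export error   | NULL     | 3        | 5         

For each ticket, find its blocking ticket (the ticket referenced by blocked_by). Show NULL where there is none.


This is a self-join: tickets is joined to a second copy of itself, matching each row's blocked_by to another row's id. Use LEFT JOIN so rows with blocked_by=NULL are kept.
  - ticket 1 (Missing icon): blocked_by=NULL -> NULL
  - ticket 2 (Stale cache): blocked_by=1 -> Missing icon
  - ticket 3 (Slow page load): blocked_by=2 -> Stale cache
  - ticket 4 (Login fails): blocked_by=1 -> Missing icon
  - ticket 5 (Wrong total): blocked_by=3 -> Slow page load
  - ticket 6 (Export error): blocked_by=5 -> Wrong total

SQL:
SELECT a.title AS item, b.title AS blocked_by
FROM tickets a
LEFT JOIN tickets b ON a.blocked_by = b.id

Result:
item           | blocked_by    
---------------+---------------
Missing icon   | NULL          
Stale cache    | Missing icon  
Slow page load | Stale cache   
Login fails    | Missing icon  
Wrong total    | Slow page load
Export error   | Wrong total   


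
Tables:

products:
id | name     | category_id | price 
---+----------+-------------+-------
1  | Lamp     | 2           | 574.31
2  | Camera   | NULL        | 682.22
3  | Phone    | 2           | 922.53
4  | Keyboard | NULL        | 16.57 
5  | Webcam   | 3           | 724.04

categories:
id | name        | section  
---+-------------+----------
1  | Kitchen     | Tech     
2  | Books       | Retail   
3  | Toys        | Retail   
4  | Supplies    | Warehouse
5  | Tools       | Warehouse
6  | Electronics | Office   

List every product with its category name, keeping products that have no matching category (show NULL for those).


LEFT JOIN keeps every row from products (the left table); where category_id has no match in categories, the category columns become NULL. Walk through each product:
  - product 1 (Lamp): category_id=2 -> matches Books
  - product 2 (Camera): category_id=NULL, no match -> kept with NULL
  - product 3 (Phone): category_id=2 -> matches Books
  - product 4 (Keyboard): category_id=NULL, no match -> kept with NULL
  - product 5 (Webcam): category_id=3 -> matches Toys
All 5 rows appear; 2 have NULL category.

SQL:
SELECT a.name, b.name AS category
FROM products a
LEFT JOIN categories b ON a.category_id = b.id

Result:
name     | category
---------+---------
Lamp     | Books   
Camera   | NULL    
Phone    | Books   
Keyboard | NULL    
Webcam   | Toys    


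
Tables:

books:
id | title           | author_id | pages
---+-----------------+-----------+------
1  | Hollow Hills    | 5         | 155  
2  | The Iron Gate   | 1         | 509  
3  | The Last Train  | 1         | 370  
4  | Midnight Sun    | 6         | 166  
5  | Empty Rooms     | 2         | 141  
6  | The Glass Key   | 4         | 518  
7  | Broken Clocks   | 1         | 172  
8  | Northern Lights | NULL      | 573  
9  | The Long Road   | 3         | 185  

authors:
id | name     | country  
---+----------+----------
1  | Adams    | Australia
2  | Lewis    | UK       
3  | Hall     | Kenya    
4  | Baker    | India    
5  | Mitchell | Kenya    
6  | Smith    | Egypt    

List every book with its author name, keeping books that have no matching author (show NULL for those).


LEFT JOIN keeps every row from books (the left table); where author_id has no match in authors, the author columns become NULL. Walk through each book:
  - book 1 (Hollow Hills): author_id=5 -> matches Mitchell
  - book 2 (The Iron Gate): author_id=1 -> matches Adams
  - book 3 (The Last Train): author_id=1 -> matches Adams
  - book 4 (Midnight Sun): author_id=6 -> matches Smith
  - book 5 (Empty Rooms): author_id=2 -> matches Lewis
  - book 6 (The Glass Key): author_id=4 -> matches Baker
  - book 7 (Broken Clocks): author_id=1 -> matches Adams
  - book 8 (Northern Lights): author_id=NULL, no match -> kept with NULL
  - book 9 (The Long Road): author_id=3 -> matches Hall
All 9 rows appear; 1 has NULL author.

SQL:
SELECT a.title, b.name AS author
FROM books a
LEFT JOIN authors b ON a.author_id = b.id

Result:
title           | author  
----------------+---------
Hollow Hills    | Mitchell
The Iron Gate   | Adams   
The Last Train  | Adams   
Midnight Sun    | Smith   
Empty Rooms     | Lewis   
The Glass Key   | Baker   
Broken Clocks   | Adams   
Northern Lights | NULL    
The Long Road   | Hall    


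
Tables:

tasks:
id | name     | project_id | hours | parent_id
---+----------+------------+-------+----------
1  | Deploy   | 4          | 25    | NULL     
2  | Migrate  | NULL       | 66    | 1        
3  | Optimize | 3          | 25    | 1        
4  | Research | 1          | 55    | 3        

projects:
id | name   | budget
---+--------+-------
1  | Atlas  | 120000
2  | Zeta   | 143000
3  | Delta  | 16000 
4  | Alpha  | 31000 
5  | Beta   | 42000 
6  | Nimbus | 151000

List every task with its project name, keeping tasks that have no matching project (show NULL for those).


LEFT JOIN keeps every row from tasks (the left table); where project_id has no match in projects, the project columns become NULL. Walk through each task:
  - task 1 (Deploy): project_id=4 -> matches Alpha
  - task 2 (Migrate): project_id=NULL, no match -> kept with NULL
  - task 3 (Optimize): project_id=3 -> matches Delta
  - task 4 (Research): project_id=1 -> matches Atlas
All 4 rows appear; 1 has NULL project.

SQL:
SELECT a.name, b.name AS project
FROM tasks a
LEFT JOIN projects b ON a.project_id = b.id

Result:
name     | project
---------+--------
Deploy   | Alpha  
Migrate  | NULL   
Optimize | Delta  
Research | Atlas  


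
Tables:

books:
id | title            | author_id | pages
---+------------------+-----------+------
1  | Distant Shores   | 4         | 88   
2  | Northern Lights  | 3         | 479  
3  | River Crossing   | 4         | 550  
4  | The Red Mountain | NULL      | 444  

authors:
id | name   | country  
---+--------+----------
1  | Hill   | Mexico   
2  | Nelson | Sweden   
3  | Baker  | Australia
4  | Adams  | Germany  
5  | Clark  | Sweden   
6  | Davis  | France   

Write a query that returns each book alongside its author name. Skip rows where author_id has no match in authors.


INNER JOIN keeps only books rows whose author_id matches an id in authors. Walk through each book:
  - book 1 (Distant Shores): author_id=4 -> matches Adams
  - book 2 (Northern Lights): author_id=3 -> matches Baker
  - book 3 (River Crossing): author_id=4 -> matches Adams
  - book 4 (The Red Mountain): author_id=NULL, no match -> dropped
So 1 of 4 rows is dropped.

SQL:
SELECT a.title, b.name AS author
FROM books a
INNER JOIN authors b ON a.author_id = b.id

Result:
title           | author
----------------+-------
Distant Shores  | Adams 
Northern Lights | Baker 
River Crossing  | Adams 


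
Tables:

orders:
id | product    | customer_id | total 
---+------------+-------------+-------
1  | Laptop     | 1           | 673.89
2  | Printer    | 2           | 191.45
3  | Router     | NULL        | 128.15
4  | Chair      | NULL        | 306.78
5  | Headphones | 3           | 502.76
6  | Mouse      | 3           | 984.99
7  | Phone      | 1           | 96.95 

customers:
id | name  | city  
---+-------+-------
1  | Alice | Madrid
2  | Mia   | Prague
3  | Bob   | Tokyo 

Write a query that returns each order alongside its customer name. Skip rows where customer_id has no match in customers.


INNER JOIN keeps only orders rows whose customer_id matches an id in customers. Walk through each order:
  - order 1 (Laptop): customer_id=1 -> matches Alice
  - order 2 (Printer): customer_id=2 -> matches Mia
  - order 3 (Router): customer_id=NULL, no match -> dropped
  - order 4 (Chair): customer_id=NULL, no match -> dropped
  - order 5 (Headphones): customer_id=3 -> matches Bob
  - order 6 (Mouse): customer_id=3 -> matches Bob
  - order 7 (Phone): customer_id=1 -> matches Alice
So 2 of 7 rows are dropped.

SQL:
SELECT a.product, b.name AS customer
FROM orders a
INNER JOIN customers b ON a.customer_id = b.id

Result:
product    | customer
-----------+---------
Laptop     | Alice   
Printer    | Mia     
Headphones | Bob     
Mouse      | Bob     
Phone      | Alice   


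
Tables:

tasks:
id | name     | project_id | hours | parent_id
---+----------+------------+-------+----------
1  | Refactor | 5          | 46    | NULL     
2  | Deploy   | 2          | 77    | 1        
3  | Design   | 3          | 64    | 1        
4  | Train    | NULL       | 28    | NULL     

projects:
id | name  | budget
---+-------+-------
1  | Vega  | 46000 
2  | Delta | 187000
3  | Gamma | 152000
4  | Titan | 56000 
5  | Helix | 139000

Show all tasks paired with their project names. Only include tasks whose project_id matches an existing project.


INNER JOIN keeps only tasks rows whose project_id matches an id in projects. Walk through each task:
  - task 1 (Refactor): project_id=5 -> matches Helix
  - task 2 (Deploy): project_id=2 -> matches Delta
  - task 3 (Design): project_id=3 -> matches Gamma
  - task 4 (Train): project_id=NULL, no match -> dropped
So 1 of 4 rows is dropped.

SQL:
SELECT a.name, b.name AS project
FROM tasks a
INNER JOIN projects b ON a.project_id = b.id

Result:
name     | project
---------+--------
Refactor | Helix  
Deploy   | Delta  
Design   | Gamma  


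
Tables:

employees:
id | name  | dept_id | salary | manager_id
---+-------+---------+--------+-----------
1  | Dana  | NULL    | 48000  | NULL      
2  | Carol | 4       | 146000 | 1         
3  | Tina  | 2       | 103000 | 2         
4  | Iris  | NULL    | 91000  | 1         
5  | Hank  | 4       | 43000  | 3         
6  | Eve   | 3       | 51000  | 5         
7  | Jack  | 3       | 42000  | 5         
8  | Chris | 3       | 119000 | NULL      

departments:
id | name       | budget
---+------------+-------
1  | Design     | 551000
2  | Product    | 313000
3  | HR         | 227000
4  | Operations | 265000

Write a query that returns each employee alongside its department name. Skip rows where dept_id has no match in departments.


INNER JOIN keeps only employees rows whose dept_id matches an id in departments. Walk through each employee:
  - employee 1 (Dana): dept_id=NULL, no match -> dropped
  - employee 2 (Carol): dept_id=4 -> matches Operations
  - employee 3 (Tina): dept_id=2 -> matches Product
  - employee 4 (Iris): dept_id=NULL, no match -> dropped
  - employee 5 (Hank): dept_id=4 -> matches Operations
  - employee 6 (Eve): dept_id=3 -> matches HR
  - employee 7 (Jack): dept_id=3 -> matches HR
  - employee 8 (Chris): dept_id=3 -> matches HR
So 2 of 8 rows are dropped.

SQL:
SELECT a.name, b.name AS department
FROM employees a
INNER JOIN departments b ON a.dept_id = b.id

Result:
name  | department
------+-----------
Carol | Operations
Tina  | Product   
Hank  | Operations
Eve   | HR        
Jack  | HR        
Chris | HR        


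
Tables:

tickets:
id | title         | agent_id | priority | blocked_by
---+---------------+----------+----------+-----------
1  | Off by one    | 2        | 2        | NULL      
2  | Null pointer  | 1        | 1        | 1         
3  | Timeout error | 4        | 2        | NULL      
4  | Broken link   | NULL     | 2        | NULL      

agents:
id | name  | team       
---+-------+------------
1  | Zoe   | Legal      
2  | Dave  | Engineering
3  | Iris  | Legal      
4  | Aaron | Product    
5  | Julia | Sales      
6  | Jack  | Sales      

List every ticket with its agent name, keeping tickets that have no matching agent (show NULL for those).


LEFT JOIN keeps every row from tickets (the left table); where agent_id has no match in agents, the agent columns become NULL. Walk through each ticket:
  - ticket 1 (Off by one): agent_id=2 -> matches Dave
  - ticket 2 (Null pointer): agent_id=1 -> matches Zoe
  - ticket 3 (Timeout error): agent_id=4 -> matches Aaron
  - ticket 4 (Broken link): agent_id=NULL, no match -> kept with NULL
All 4 rows appear; 1 has NULL agent.

SQL:
SELECT a.title, b.name AS agent
FROM tickets a
LEFT JOIN agents b ON a.agent_id = b.id

Result:
title         | agent
--------------+------
Off by one    | Dave 
Null pointer  | Zoe  
Timeout error | Aaron
Broken link   | NULL 


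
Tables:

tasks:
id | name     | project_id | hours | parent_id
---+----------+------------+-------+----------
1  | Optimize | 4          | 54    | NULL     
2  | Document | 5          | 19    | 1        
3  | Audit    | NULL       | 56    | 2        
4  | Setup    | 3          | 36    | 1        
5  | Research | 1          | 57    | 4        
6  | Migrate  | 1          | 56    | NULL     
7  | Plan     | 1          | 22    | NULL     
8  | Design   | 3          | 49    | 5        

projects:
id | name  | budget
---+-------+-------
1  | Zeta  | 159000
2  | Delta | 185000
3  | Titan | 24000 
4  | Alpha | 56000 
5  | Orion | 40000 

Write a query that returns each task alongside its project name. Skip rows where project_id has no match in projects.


INNER JOIN keeps only tasks rows whose project_id matches an id in projects. Walk through each task:
  - task 1 (Optimize): project_id=4 -> matches Alpha
  - task 2 (Document): project_id=5 -> matches Orion
  - task 3 (Audit): project_id=NULL, no match -> dropped
  - task 4 (Setup): project_id=3 -> matches Titan
  - task 5 (Research): project_id=1 -> matches Zeta
  - task 6 (Migrate): project_id=1 -> matches Zeta
  - task 7 (Plan): project_id=1 -> matches Zeta
  - task 8 (Design): project_id=3 -> matches Titan
So 1 of 8 rows is dropped.

SQL:
SELECT a.name, b.name AS project
FROM tasks a
INNER JOIN projects b ON a.project_id = b.id

Result:
name     | project
---------+--------
Optimize | Alpha  
Document | Orion  
Setup    | Titan  
Research | Zeta   
Migrate  | Zeta   
Plan     | Zeta   
Design   | Titan  


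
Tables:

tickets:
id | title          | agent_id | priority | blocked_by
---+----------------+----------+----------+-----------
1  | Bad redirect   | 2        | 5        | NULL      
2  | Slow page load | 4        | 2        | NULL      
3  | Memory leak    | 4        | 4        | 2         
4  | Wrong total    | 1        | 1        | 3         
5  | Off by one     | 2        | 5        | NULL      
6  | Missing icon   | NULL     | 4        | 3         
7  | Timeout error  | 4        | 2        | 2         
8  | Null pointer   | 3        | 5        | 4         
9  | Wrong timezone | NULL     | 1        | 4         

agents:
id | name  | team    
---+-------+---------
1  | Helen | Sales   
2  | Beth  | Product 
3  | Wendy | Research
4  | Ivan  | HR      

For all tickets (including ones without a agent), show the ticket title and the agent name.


LEFT JOIN keeps every row from tickets (the left table); where agent_id has no match in agents, the agent columns become NULL. Walk through each ticket:
  - ticket 1 (Bad redirect): agent_id=2 -> matches Beth
  - ticket 2 (Slow page load): agent_id=4 -> matches Ivan
  - ticket 3 (Memory leak): agent_id=4 -> matches Ivan
  - ticket 4 (Wrong total): agent_id=1 -> matches Helen
  - ticket 5 (Off by one): agent_id=2 -> matches Beth
  - ticket 6 (Missing icon): agent_id=NULL, no match -> kept with NULL
  - ticket 7 (Timeout error): agent_id=4 -> matches Ivan
  - ticket 8 (Null pointer): agent_id=3 -> matches Wendy
  - ticket 9 (Wrong timezone): agent_id=NULL, no match -> kept with NULL
All 9 rows appear; 2 have NULL agent.

SQL:
SELECT a.title, b.name AS agent
FROM tickets a
LEFT JOIN agents b ON a.agent_id = b.id

Result:
title          | agent
---------------+------
Bad redirect   | Beth 
Slow page load | Ivan 
Memory leak    | Ivan 
Wrong total    | Helen
Off by one     | Beth 
Missing icon   | NULL 
Timeout error  | Ivan 
Null pointer   | Wendy
Wrong timezone | NULL 


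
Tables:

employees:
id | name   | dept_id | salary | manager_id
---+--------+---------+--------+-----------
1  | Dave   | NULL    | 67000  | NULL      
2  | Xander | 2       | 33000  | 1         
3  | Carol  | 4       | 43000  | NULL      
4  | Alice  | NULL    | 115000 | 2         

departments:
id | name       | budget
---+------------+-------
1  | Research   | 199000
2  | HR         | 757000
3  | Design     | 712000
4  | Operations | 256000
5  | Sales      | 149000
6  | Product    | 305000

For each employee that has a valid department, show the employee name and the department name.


INNER JOIN keeps only employees rows whose dept_id matches an id in departments. Walk through each employee:
  - employee 1 (Dave): dept_id=NULL, no match -> dropped
  - employee 2 (Xander): dept_id=2 -> matches HR
  - employee 3 (Carol): dept_id=4 -> matches Operations
  - employee 4 (Alice): dept_id=NULL, no match -> dropped
So 2 of 4 rows are dropped.

SQL:
SELECT a.name, b.name AS department
FROM employees a
INNER JOIN departments b ON a.dept_id = b.id

Result:
name   | department
-------+-----------
Xander | HR        
Carol  | Operations


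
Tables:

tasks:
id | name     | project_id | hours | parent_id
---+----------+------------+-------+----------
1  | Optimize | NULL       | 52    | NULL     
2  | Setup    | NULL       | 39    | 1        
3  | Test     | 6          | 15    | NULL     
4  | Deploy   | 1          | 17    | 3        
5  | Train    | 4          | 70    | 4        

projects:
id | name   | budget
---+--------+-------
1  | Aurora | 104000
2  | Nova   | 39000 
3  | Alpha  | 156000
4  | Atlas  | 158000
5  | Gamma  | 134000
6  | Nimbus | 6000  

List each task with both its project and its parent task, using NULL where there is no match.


Two LEFT JOINs from the same base table tasks: one to projects via project_id, one to tasks itself via parent_id. Both are LEFT so every task is preserved.
Match against projects:
  - task 1 (Optimize): project_id=NULL, no match -> kept with NULL
  - task 2 (Setup): project_id=NULL, no match -> kept with NULL
  - task 3 (Test): project_id=6 -> matches Nimbus
  - task 4 (Deploy): project_id=1 -> matches Aurora
  - task 5 (Train): project_id=4 -> matches Atlas
Match against tasks (self):
  - task 1 (Optimize): parent_id=NULL -> NULL
  - task 2 (Setup): parent_id=1 -> Optimize
  - task 3 (Test): parent_id=NULL -> NULL
  - task 4 (Deploy): parent_id=3 -> Test
  - task 5 (Train): parent_id=4 -> Deploy

SQL:
SELECT a.name, b.name AS project, c.name AS parent
FROM tasks a
LEFT JOIN projects b ON a.project_id = b.id
LEFT JOIN tasks c ON a.parent_id = c.id

Result:
name     | project | parent  
---------+---------+---------
Optimize | NULL    | NULL    
Setup    | NULL    | Optimize
Test     | Nimbus  | NULL    
Deploy   | Aurora  | Test    
Train    | Atlas   | Deploy  


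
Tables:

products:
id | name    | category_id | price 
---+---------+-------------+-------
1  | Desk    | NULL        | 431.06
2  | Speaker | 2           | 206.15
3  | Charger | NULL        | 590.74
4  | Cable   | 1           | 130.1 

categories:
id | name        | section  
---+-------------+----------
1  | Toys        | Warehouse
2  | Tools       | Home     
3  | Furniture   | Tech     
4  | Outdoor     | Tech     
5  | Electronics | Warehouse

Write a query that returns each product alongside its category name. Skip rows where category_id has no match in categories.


INNER JOIN keeps only products rows whose category_id matches an id in categories. Walk through each product:
  - product 1 (Desk): category_id=NULL, no match -> dropped
  - product 2 (Speaker): category_id=2 -> matches Tools
  - product 3 (Charger): category_id=NULL, no match -> dropped
  - product 4 (Cable): category_id=1 -> matches Toys
So 2 of 4 rows are dropped.

SQL:
SELECT a.name, b.name AS category
FROM products a
INNER JOIN categories b ON a.category_id = b.id

Result:
name    | category
--------+---------
Speaker | Tools   
Cable   | Toys    


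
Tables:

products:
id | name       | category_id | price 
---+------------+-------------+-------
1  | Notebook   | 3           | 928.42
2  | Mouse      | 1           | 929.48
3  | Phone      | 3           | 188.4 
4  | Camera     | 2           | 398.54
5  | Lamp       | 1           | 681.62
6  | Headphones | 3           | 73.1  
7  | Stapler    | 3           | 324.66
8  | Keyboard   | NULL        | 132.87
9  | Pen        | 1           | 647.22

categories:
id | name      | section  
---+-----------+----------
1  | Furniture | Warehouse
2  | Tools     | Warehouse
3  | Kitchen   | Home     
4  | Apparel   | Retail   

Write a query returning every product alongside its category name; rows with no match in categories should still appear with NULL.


LEFT JOIN keeps every row from products (the left table); where category_id has no match in categories, the category columns become NULL. Walk through each product:
  - product 1 (Notebook): category_id=3 -> matches Kitchen
  - product 2 (Mouse): category_id=1 -> matches Furniture
  - product 3 (Phone): category_id=3 -> matches Kitchen
  - product 4 (Camera): category_id=2 -> matches Tools
  - product 5 (Lamp): category_id=1 -> matches Furniture
  - product 6 (Headphones): category_id=3 -> matches Kitchen
  - product 7 (Stapler): category_id=3 -> matches Kitchen
  - product 8 (Keyboard): category_id=NULL, no match -> kept with NULL
  - product 9 (Pen): category_id=1 -> matches Furniture
All 9 rows appear; 1 has NULL category.

SQL:
SELECT a.name, b.name AS category
FROM products a
LEFT JOIN categories b ON a.category_id = b.id

Result:
name       | category 
-----------+----------
Notebook   | Kitchen  
Mouse      | Furniture
Phone      | Kitchen  
Camera     | Tools    
Lamp       | Furniture
Headphones | Kitchen  
Stapler    | Kitchen  
Keyboard   | NULL     
Pen        | Furniture


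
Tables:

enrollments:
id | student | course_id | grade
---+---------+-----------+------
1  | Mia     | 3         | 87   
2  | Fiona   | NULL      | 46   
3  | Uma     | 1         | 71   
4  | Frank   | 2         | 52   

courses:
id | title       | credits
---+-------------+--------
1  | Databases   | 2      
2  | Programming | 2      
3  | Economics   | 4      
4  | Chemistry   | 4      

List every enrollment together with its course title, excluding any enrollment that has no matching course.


INNER JOIN keeps only enrollments rows whose course_id matches an id in courses. Walk through each enrollment:
  - enrollment 1 (Mia): course_id=3 -> matches Economics
  - enrollment 2 (Fiona): course_id=NULL, no match -> dropped
  - enrollment 3 (Uma): course_id=1 -> matches Databases
  - enrollment 4 (Frank): course_id=2 -> matches Programming
So 1 of 4 rows is dropped.

SQL:
SELECT a.student, b.title AS course
FROM enrollments a
INNER JOIN courses b ON a.course_id = b.id

Result:
student | course     
--------+------------
Mia     | Economics  
Uma     | Databases  
Frank   | Programming
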